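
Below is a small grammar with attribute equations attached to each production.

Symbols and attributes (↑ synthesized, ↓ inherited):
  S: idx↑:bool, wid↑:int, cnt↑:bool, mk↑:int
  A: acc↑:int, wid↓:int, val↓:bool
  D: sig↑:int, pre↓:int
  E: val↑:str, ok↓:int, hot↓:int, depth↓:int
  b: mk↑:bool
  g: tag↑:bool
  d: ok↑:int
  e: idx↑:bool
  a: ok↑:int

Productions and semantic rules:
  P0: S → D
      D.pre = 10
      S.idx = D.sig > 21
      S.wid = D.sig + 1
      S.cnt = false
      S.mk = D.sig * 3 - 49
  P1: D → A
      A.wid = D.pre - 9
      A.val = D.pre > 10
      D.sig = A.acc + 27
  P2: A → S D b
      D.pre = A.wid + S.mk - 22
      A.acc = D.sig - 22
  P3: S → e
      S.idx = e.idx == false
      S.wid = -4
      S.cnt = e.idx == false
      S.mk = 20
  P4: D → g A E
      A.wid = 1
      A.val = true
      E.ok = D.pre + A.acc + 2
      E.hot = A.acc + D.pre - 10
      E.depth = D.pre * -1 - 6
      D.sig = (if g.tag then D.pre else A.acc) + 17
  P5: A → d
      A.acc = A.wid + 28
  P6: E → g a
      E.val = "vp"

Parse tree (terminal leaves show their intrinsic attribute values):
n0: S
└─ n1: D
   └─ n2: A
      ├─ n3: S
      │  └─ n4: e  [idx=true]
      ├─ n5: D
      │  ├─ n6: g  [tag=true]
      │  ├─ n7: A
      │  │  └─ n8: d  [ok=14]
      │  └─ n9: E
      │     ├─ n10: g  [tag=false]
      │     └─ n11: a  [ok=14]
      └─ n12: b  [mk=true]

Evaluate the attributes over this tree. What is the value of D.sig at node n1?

21

1. n1.pre = 10  [10]
2. n2.wid = 1  [D.pre - 9]
3. n2.val = false  [D.pre > 10]
4. n4.idx = true  [terminal]
5. n3.idx = false  [e.idx == false]
6. n3.wid = -4  [-4]
7. n3.cnt = false  [e.idx == false]
8. n3.mk = 20  [20]
9. n5.pre = -1  [A.wid + S.mk - 22]
10. n6.tag = true  [terminal]
11. n7.wid = 1  [1]
12. n7.val = true  [true]
13. n8.ok = 14  [terminal]
14. n7.acc = 29  [A.wid + 28]
15. n9.ok = 30  [D.pre + A.acc + 2]
16. n9.hot = 18  [A.acc + D.pre - 10]
17. n9.depth = -5  [D.pre * -1 - 6]
18. n10.tag = false  [terminal]
19. n11.ok = 14  [terminal]
20. n9.val = "vp"  ["vp"]
21. n5.sig = 16  [(if g.tag then D.pre else A.acc) + 17]
22. n12.mk = true  [terminal]
23. n2.acc = -6  [D.sig - 22]
24. n1.sig = 21  [A.acc + 27]
25. n0.idx = false  [D.sig > 21]
26. n0.wid = 22  [D.sig + 1]
27. n0.cnt = false  [false]
28. n0.mk = 14  [D.sig * 3 - 49]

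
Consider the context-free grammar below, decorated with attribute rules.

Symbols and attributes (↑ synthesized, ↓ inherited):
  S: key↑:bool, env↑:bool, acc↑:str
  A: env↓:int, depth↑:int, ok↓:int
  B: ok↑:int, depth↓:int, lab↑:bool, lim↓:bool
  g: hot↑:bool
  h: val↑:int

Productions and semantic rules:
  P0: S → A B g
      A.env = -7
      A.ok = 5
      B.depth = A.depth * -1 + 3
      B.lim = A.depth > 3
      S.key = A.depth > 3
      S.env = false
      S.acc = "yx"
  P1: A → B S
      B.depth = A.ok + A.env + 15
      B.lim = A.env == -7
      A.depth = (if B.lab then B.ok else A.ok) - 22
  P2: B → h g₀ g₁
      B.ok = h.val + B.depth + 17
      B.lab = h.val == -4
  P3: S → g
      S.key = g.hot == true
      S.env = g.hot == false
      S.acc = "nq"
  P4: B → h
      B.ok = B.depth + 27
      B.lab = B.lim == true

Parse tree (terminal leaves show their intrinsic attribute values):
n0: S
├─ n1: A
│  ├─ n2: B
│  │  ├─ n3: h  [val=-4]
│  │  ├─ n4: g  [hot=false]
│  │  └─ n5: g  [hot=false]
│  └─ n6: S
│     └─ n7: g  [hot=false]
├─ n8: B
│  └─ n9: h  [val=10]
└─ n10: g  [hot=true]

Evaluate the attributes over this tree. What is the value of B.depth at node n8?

-1

1. n1.env = -7  [-7]
2. n1.ok = 5  [5]
3. n2.depth = 13  [A.ok + A.env + 15]
4. n2.lim = true  [A.env == -7]
5. n3.val = -4  [terminal]
6. n4.hot = false  [terminal]
7. n5.hot = false  [terminal]
8. n2.ok = 26  [h.val + B.depth + 17]
9. n2.lab = true  [h.val == -4]
10. n7.hot = false  [terminal]
11. n6.key = false  [g.hot == true]
12. n6.env = true  [g.hot == false]
13. n6.acc = "nq"  ["nq"]
14. n1.depth = 4  [(if B.lab then B.ok else A.ok) - 22]
15. n8.depth = -1  [A.depth * -1 + 3]
16. n8.lim = true  [A.depth > 3]
17. n9.val = 10  [terminal]
18. n8.ok = 26  [B.depth + 27]
19. n8.lab = true  [B.lim == true]
20. n10.hot = true  [terminal]
21. n0.key = true  [A.depth > 3]
22. n0.env = false  [false]
23. n0.acc = "yx"  ["yx"]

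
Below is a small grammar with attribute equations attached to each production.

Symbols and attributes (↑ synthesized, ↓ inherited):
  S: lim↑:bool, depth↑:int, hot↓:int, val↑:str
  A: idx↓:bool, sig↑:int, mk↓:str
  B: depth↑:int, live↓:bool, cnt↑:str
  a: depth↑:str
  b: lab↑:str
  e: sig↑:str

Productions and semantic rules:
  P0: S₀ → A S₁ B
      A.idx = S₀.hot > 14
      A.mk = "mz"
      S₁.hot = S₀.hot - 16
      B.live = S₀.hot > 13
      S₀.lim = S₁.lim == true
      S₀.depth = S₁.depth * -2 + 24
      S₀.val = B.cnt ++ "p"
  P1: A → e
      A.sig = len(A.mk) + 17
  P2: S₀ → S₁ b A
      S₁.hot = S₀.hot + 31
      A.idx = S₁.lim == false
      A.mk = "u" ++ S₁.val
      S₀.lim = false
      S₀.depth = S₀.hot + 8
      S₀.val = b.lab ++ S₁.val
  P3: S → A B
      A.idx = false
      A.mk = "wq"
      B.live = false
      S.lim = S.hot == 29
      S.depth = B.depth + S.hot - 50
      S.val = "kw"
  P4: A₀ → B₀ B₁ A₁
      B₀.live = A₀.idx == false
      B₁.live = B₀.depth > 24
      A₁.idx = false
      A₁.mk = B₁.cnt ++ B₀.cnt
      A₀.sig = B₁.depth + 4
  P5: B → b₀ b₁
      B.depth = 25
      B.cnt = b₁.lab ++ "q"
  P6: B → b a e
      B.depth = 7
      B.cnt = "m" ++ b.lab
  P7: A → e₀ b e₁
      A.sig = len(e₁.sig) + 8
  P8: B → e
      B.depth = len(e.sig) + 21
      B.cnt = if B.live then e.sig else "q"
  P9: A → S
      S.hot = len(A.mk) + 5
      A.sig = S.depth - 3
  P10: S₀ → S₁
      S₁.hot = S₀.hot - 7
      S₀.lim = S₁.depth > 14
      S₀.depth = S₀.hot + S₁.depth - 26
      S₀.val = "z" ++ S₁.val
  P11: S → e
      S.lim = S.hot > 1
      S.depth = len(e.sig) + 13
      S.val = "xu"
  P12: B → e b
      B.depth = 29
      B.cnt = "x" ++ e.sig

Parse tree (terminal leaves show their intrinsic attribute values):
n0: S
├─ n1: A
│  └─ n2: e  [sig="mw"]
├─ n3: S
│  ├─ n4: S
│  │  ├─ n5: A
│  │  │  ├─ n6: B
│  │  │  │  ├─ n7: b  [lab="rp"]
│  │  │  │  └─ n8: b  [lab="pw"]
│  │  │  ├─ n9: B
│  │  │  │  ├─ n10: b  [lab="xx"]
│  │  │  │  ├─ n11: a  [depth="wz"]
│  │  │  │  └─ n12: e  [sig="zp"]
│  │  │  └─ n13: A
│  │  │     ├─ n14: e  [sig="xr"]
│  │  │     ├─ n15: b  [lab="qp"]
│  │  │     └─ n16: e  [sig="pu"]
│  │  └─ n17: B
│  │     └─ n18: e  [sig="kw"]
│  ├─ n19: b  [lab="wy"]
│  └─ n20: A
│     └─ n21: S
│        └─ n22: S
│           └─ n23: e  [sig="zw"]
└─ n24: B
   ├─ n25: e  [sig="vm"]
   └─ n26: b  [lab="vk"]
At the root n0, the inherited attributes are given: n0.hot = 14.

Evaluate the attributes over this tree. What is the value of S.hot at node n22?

1. n0.hot = 14  [given at root]
2. n1.idx = false  [S₀.hot > 14]
3. n1.mk = "mz"  ["mz"]
4. n2.sig = "mw"  [terminal]
5. n1.sig = 19  [len(A.mk) + 17]
6. n3.hot = -2  [S₀.hot - 16]
7. n4.hot = 29  [S₀.hot + 31]
8. n5.idx = false  [false]
9. n5.mk = "wq"  ["wq"]
10. n6.live = true  [A₀.idx == false]
11. n7.lab = "rp"  [terminal]
12. n8.lab = "pw"  [terminal]
13. n6.depth = 25  [25]
14. n6.cnt = "pwq"  [b₁.lab ++ "q"]
15. n9.live = true  [B₀.depth > 24]
16. n10.lab = "xx"  [terminal]
17. n11.depth = "wz"  [terminal]
18. n12.sig = "zp"  [terminal]
19. n9.depth = 7  [7]
20. n9.cnt = "mxx"  ["m" ++ b.lab]
21. n13.idx = false  [false]
22. n13.mk = "mxxpwq"  [B₁.cnt ++ B₀.cnt]
23. n14.sig = "xr"  [terminal]
24. n15.lab = "qp"  [terminal]
25. n16.sig = "pu"  [terminal]
26. n13.sig = 10  [len(e₁.sig) + 8]
27. n5.sig = 11  [B₁.depth + 4]
28. n17.live = false  [false]
29. n18.sig = "kw"  [terminal]
30. n17.depth = 23  [len(e.sig) + 21]
31. n17.cnt = "q"  [if B.live then e.sig else "q"]
32. n4.lim = true  [S.hot == 29]
33. n4.depth = 2  [B.depth + S.hot - 50]
34. n4.val = "kw"  ["kw"]
35. n19.lab = "wy"  [terminal]
36. n20.idx = false  [S₁.lim == false]
37. n20.mk = "ukw"  ["u" ++ S₁.val]
38. n21.hot = 8  [len(A.mk) + 5]
39. n22.hot = 1  [S₀.hot - 7]
40. n23.sig = "zw"  [terminal]
41. n22.lim = false  [S.hot > 1]
42. n22.depth = 15  [len(e.sig) + 13]
43. n22.val = "xu"  ["xu"]
44. n21.lim = true  [S₁.depth > 14]
45. n21.depth = -3  [S₀.hot + S₁.depth - 26]
46. n21.val = "zxu"  ["z" ++ S₁.val]
47. n20.sig = -6  [S.depth - 3]
48. n3.lim = false  [false]
49. n3.depth = 6  [S₀.hot + 8]
50. n3.val = "wykw"  [b.lab ++ S₁.val]
51. n24.live = true  [S₀.hot > 13]
52. n25.sig = "vm"  [terminal]
53. n26.lab = "vk"  [terminal]
54. n24.depth = 29  [29]
55. n24.cnt = "xvm"  ["x" ++ e.sig]
56. n0.lim = false  [S₁.lim == true]
57. n0.depth = 12  [S₁.depth * -2 + 24]
58. n0.val = "xvmp"  [B.cnt ++ "p"]

1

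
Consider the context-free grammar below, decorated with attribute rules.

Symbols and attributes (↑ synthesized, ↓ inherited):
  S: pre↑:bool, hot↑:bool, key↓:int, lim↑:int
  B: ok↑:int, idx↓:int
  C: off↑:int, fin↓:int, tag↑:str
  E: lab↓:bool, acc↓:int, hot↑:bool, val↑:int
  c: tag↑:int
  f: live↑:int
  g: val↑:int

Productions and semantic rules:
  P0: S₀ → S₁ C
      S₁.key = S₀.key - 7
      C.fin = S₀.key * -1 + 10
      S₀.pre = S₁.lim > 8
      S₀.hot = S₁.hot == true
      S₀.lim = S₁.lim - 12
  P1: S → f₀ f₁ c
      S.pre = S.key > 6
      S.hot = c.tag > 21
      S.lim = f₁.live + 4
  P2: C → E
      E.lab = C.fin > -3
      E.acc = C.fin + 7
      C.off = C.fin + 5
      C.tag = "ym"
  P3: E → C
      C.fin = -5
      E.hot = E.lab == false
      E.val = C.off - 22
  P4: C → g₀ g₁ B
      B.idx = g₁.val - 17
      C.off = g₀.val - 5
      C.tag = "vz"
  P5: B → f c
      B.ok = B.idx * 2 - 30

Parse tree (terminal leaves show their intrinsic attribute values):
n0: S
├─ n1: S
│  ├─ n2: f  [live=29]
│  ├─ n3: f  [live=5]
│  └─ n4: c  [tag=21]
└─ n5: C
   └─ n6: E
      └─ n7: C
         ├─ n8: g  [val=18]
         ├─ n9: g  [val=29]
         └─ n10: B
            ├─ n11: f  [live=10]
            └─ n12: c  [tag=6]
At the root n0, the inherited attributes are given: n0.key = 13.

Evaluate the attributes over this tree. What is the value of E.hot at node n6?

true

1. n0.key = 13  [given at root]
2. n1.key = 6  [S₀.key - 7]
3. n2.live = 29  [terminal]
4. n3.live = 5  [terminal]
5. n4.tag = 21  [terminal]
6. n1.pre = false  [S.key > 6]
7. n1.hot = false  [c.tag > 21]
8. n1.lim = 9  [f₁.live + 4]
9. n5.fin = -3  [S₀.key * -1 + 10]
10. n6.lab = false  [C.fin > -3]
11. n6.acc = 4  [C.fin + 7]
12. n7.fin = -5  [-5]
13. n8.val = 18  [terminal]
14. n9.val = 29  [terminal]
15. n10.idx = 12  [g₁.val - 17]
16. n11.live = 10  [terminal]
17. n12.tag = 6  [terminal]
18. n10.ok = -6  [B.idx * 2 - 30]
19. n7.off = 13  [g₀.val - 5]
20. n7.tag = "vz"  ["vz"]
21. n6.hot = true  [E.lab == false]
22. n6.val = -9  [C.off - 22]
23. n5.off = 2  [C.fin + 5]
24. n5.tag = "ym"  ["ym"]
25. n0.pre = true  [S₁.lim > 8]
26. n0.hot = false  [S₁.hot == true]
27. n0.lim = -3  [S₁.lim - 12]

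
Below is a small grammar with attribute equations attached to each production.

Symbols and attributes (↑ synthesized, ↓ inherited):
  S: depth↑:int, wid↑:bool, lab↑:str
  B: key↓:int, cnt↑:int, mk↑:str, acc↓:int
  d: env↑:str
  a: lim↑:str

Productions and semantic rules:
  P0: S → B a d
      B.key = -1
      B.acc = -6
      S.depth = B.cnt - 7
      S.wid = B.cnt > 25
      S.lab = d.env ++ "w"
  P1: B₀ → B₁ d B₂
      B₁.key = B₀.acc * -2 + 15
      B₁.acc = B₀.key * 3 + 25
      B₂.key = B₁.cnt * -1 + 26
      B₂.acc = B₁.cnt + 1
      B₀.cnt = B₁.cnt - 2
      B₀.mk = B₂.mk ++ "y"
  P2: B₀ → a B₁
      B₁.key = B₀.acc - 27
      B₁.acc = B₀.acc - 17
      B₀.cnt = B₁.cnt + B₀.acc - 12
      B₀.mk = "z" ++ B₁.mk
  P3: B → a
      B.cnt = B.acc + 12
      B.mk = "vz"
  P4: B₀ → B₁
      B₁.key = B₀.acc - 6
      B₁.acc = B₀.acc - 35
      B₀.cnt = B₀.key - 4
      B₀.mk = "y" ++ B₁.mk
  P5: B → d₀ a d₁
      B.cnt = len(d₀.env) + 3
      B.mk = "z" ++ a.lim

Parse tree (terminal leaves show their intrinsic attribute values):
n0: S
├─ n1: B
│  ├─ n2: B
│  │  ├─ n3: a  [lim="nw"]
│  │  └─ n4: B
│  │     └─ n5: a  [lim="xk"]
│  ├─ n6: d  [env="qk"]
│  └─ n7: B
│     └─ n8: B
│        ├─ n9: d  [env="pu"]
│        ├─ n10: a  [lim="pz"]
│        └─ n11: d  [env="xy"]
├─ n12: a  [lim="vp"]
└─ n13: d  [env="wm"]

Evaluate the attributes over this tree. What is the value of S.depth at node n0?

18

1. n1.key = -1  [-1]
2. n1.acc = -6  [-6]
3. n2.key = 27  [B₀.acc * -2 + 15]
4. n2.acc = 22  [B₀.key * 3 + 25]
5. n3.lim = "nw"  [terminal]
6. n4.key = -5  [B₀.acc - 27]
7. n4.acc = 5  [B₀.acc - 17]
8. n5.lim = "xk"  [terminal]
9. n4.cnt = 17  [B.acc + 12]
10. n4.mk = "vz"  ["vz"]
11. n2.cnt = 27  [B₁.cnt + B₀.acc - 12]
12. n2.mk = "zvz"  ["z" ++ B₁.mk]
13. n6.env = "qk"  [terminal]
14. n7.key = -1  [B₁.cnt * -1 + 26]
15. n7.acc = 28  [B₁.cnt + 1]
16. n8.key = 22  [B₀.acc - 6]
17. n8.acc = -7  [B₀.acc - 35]
18. n9.env = "pu"  [terminal]
19. n10.lim = "pz"  [terminal]
20. n11.env = "xy"  [terminal]
21. n8.cnt = 5  [len(d₀.env) + 3]
22. n8.mk = "zpz"  ["z" ++ a.lim]
23. n7.cnt = -5  [B₀.key - 4]
24. n7.mk = "yzpz"  ["y" ++ B₁.mk]
25. n1.cnt = 25  [B₁.cnt - 2]
26. n1.mk = "yzpzy"  [B₂.mk ++ "y"]
27. n12.lim = "vp"  [terminal]
28. n13.env = "wm"  [terminal]
29. n0.depth = 18  [B.cnt - 7]
30. n0.wid = false  [B.cnt > 25]
31. n0.lab = "wmw"  [d.env ++ "w"]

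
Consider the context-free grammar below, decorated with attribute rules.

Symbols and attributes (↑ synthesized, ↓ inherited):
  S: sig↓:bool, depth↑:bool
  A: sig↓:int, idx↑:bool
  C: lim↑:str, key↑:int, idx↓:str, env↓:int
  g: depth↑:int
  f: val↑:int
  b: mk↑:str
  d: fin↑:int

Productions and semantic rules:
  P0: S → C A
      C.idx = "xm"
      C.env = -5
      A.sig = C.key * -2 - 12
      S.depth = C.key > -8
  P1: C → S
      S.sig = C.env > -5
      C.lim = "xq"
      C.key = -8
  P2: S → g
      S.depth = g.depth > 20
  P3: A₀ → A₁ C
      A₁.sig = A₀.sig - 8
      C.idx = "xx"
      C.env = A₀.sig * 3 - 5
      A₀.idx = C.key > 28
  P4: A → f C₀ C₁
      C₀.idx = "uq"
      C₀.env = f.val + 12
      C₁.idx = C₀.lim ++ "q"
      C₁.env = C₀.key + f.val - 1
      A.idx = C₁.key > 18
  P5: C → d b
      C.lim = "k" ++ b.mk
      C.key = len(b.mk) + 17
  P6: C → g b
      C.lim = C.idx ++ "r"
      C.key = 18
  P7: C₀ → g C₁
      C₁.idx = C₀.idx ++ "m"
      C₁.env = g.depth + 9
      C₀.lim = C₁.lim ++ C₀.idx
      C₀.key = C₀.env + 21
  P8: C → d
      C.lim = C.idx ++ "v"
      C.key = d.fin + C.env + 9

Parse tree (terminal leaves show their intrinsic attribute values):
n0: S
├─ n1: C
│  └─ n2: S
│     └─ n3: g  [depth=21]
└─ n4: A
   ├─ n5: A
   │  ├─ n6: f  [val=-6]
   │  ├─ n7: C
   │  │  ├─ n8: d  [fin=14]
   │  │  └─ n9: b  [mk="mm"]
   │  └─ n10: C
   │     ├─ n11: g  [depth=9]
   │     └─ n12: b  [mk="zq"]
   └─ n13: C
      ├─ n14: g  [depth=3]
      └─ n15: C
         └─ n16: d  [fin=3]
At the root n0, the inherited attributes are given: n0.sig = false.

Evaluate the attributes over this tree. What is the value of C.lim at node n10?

"kmmqr"

1. n0.sig = false  [given at root]
2. n1.idx = "xm"  ["xm"]
3. n1.env = -5  [-5]
4. n2.sig = false  [C.env > -5]
5. n3.depth = 21  [terminal]
6. n2.depth = true  [g.depth > 20]
7. n1.lim = "xq"  ["xq"]
8. n1.key = -8  [-8]
9. n4.sig = 4  [C.key * -2 - 12]
10. n5.sig = -4  [A₀.sig - 8]
11. n6.val = -6  [terminal]
12. n7.idx = "uq"  ["uq"]
13. n7.env = 6  [f.val + 12]
14. n8.fin = 14  [terminal]
15. n9.mk = "mm"  [terminal]
16. n7.lim = "kmm"  ["k" ++ b.mk]
17. n7.key = 19  [len(b.mk) + 17]
18. n10.idx = "kmmq"  [C₀.lim ++ "q"]
19. n10.env = 12  [C₀.key + f.val - 1]
20. n11.depth = 9  [terminal]
21. n12.mk = "zq"  [terminal]
22. n10.lim = "kmmqr"  [C.idx ++ "r"]
23. n10.key = 18  [18]
24. n5.idx = false  [C₁.key > 18]
25. n13.idx = "xx"  ["xx"]
26. n13.env = 7  [A₀.sig * 3 - 5]
27. n14.depth = 3  [terminal]
28. n15.idx = "xxm"  [C₀.idx ++ "m"]
29. n15.env = 12  [g.depth + 9]
30. n16.fin = 3  [terminal]
31. n15.lim = "xxmv"  [C.idx ++ "v"]
32. n15.key = 24  [d.fin + C.env + 9]
33. n13.lim = "xxmvxx"  [C₁.lim ++ C₀.idx]
34. n13.key = 28  [C₀.env + 21]
35. n4.idx = false  [C.key > 28]
36. n0.depth = false  [C.key > -8]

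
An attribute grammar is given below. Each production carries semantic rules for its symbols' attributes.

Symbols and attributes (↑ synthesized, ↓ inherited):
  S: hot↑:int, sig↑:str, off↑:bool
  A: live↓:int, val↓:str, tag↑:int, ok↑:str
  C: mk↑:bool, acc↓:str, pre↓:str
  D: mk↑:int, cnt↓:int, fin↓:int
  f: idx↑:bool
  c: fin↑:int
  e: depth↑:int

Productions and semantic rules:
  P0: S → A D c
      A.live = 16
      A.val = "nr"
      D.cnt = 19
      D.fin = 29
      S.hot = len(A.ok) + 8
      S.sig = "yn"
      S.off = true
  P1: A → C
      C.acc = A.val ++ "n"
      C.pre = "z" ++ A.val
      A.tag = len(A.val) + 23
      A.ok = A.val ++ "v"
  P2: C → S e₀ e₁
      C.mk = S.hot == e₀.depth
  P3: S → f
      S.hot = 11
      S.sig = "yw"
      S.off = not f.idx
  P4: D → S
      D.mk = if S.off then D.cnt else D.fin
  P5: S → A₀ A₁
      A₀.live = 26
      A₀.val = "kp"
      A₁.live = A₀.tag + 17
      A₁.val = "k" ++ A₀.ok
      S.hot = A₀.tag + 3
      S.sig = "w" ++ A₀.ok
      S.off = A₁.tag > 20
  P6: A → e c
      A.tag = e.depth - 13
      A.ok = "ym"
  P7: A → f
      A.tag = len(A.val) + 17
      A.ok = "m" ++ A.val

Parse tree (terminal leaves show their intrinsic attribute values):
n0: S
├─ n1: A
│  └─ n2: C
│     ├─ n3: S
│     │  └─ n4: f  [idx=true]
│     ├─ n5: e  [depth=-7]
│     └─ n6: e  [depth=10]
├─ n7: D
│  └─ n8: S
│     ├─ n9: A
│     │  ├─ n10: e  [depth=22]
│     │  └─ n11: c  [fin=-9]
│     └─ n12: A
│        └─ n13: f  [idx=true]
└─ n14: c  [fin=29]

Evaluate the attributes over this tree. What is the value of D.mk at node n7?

1. n1.live = 16  [16]
2. n1.val = "nr"  ["nr"]
3. n2.acc = "nrn"  [A.val ++ "n"]
4. n2.pre = "znr"  ["z" ++ A.val]
5. n4.idx = true  [terminal]
6. n3.hot = 11  [11]
7. n3.sig = "yw"  ["yw"]
8. n3.off = false  [not f.idx]
9. n5.depth = -7  [terminal]
10. n6.depth = 10  [terminal]
11. n2.mk = false  [S.hot == e₀.depth]
12. n1.tag = 25  [len(A.val) + 23]
13. n1.ok = "nrv"  [A.val ++ "v"]
14. n7.cnt = 19  [19]
15. n7.fin = 29  [29]
16. n9.live = 26  [26]
17. n9.val = "kp"  ["kp"]
18. n10.depth = 22  [terminal]
19. n11.fin = -9  [terminal]
20. n9.tag = 9  [e.depth - 13]
21. n9.ok = "ym"  ["ym"]
22. n12.live = 26  [A₀.tag + 17]
23. n12.val = "kym"  ["k" ++ A₀.ok]
24. n13.idx = true  [terminal]
25. n12.tag = 20  [len(A.val) + 17]
26. n12.ok = "mkym"  ["m" ++ A.val]
27. n8.hot = 12  [A₀.tag + 3]
28. n8.sig = "wym"  ["w" ++ A₀.ok]
29. n8.off = false  [A₁.tag > 20]
30. n7.mk = 29  [if S.off then D.cnt else D.fin]
31. n14.fin = 29  [terminal]
32. n0.hot = 11  [len(A.ok) + 8]
33. n0.sig = "yn"  ["yn"]
34. n0.off = true  [true]

29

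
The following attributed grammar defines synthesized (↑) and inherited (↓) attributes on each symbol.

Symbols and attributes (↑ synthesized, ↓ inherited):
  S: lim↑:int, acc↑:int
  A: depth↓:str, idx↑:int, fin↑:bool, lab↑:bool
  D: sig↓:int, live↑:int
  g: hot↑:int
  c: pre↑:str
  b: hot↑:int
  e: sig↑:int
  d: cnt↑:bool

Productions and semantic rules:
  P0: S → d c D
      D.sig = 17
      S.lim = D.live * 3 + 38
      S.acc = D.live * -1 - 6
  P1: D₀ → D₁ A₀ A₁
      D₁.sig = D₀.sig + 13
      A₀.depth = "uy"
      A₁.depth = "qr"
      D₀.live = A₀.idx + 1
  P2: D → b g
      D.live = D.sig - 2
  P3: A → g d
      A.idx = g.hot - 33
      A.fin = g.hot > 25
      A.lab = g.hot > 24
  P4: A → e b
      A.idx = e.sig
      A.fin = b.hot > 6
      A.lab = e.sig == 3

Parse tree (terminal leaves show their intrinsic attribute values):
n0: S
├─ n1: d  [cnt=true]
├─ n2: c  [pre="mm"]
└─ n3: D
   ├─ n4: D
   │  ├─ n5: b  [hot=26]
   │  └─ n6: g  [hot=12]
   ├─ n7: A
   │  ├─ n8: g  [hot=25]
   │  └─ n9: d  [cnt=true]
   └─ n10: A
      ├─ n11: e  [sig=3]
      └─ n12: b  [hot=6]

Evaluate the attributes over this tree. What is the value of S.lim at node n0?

17

1. n1.cnt = true  [terminal]
2. n2.pre = "mm"  [terminal]
3. n3.sig = 17  [17]
4. n4.sig = 30  [D₀.sig + 13]
5. n5.hot = 26  [terminal]
6. n6.hot = 12  [terminal]
7. n4.live = 28  [D.sig - 2]
8. n7.depth = "uy"  ["uy"]
9. n8.hot = 25  [terminal]
10. n9.cnt = true  [terminal]
11. n7.idx = -8  [g.hot - 33]
12. n7.fin = false  [g.hot > 25]
13. n7.lab = true  [g.hot > 24]
14. n10.depth = "qr"  ["qr"]
15. n11.sig = 3  [terminal]
16. n12.hot = 6  [terminal]
17. n10.idx = 3  [e.sig]
18. n10.fin = false  [b.hot > 6]
19. n10.lab = true  [e.sig == 3]
20. n3.live = -7  [A₀.idx + 1]
21. n0.lim = 17  [D.live * 3 + 38]
22. n0.acc = 1  [D.live * -1 - 6]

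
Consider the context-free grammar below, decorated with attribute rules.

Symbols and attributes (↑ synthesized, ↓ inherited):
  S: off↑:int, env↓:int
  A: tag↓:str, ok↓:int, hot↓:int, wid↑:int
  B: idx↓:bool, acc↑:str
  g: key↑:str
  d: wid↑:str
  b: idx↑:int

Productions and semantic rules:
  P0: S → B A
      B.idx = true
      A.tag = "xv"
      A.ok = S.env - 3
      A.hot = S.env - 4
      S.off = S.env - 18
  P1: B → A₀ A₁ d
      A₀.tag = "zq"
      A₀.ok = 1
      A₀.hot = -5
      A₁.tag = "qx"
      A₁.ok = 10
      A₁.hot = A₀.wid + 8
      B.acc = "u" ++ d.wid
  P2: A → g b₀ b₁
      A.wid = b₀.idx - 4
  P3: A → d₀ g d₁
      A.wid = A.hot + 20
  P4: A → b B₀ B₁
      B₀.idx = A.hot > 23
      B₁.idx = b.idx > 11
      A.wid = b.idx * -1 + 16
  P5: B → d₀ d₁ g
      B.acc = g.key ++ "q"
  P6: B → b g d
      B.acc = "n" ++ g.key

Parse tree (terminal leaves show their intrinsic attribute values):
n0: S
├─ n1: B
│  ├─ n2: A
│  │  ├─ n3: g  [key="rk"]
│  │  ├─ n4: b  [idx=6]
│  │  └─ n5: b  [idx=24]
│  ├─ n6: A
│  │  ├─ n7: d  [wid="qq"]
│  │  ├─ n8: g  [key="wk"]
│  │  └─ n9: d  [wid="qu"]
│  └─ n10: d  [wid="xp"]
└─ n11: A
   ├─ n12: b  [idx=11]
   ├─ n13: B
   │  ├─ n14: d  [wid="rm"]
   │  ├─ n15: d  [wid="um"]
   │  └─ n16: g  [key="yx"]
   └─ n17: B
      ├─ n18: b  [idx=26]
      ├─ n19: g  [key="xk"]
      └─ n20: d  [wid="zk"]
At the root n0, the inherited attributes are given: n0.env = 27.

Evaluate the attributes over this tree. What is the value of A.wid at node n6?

1. n0.env = 27  [given at root]
2. n1.idx = true  [true]
3. n2.tag = "zq"  ["zq"]
4. n2.ok = 1  [1]
5. n2.hot = -5  [-5]
6. n3.key = "rk"  [terminal]
7. n4.idx = 6  [terminal]
8. n5.idx = 24  [terminal]
9. n2.wid = 2  [b₀.idx - 4]
10. n6.tag = "qx"  ["qx"]
11. n6.ok = 10  [10]
12. n6.hot = 10  [A₀.wid + 8]
13. n7.wid = "qq"  [terminal]
14. n8.key = "wk"  [terminal]
15. n9.wid = "qu"  [terminal]
16. n6.wid = 30  [A.hot + 20]
17. n10.wid = "xp"  [terminal]
18. n1.acc = "uxp"  ["u" ++ d.wid]
19. n11.tag = "xv"  ["xv"]
20. n11.ok = 24  [S.env - 3]
21. n11.hot = 23  [S.env - 4]
22. n12.idx = 11  [terminal]
23. n13.idx = false  [A.hot > 23]
24. n14.wid = "rm"  [terminal]
25. n15.wid = "um"  [terminal]
26. n16.key = "yx"  [terminal]
27. n13.acc = "yxq"  [g.key ++ "q"]
28. n17.idx = false  [b.idx > 11]
29. n18.idx = 26  [terminal]
30. n19.key = "xk"  [terminal]
31. n20.wid = "zk"  [terminal]
32. n17.acc = "nxk"  ["n" ++ g.key]
33. n11.wid = 5  [b.idx * -1 + 16]
34. n0.off = 9  [S.env - 18]

30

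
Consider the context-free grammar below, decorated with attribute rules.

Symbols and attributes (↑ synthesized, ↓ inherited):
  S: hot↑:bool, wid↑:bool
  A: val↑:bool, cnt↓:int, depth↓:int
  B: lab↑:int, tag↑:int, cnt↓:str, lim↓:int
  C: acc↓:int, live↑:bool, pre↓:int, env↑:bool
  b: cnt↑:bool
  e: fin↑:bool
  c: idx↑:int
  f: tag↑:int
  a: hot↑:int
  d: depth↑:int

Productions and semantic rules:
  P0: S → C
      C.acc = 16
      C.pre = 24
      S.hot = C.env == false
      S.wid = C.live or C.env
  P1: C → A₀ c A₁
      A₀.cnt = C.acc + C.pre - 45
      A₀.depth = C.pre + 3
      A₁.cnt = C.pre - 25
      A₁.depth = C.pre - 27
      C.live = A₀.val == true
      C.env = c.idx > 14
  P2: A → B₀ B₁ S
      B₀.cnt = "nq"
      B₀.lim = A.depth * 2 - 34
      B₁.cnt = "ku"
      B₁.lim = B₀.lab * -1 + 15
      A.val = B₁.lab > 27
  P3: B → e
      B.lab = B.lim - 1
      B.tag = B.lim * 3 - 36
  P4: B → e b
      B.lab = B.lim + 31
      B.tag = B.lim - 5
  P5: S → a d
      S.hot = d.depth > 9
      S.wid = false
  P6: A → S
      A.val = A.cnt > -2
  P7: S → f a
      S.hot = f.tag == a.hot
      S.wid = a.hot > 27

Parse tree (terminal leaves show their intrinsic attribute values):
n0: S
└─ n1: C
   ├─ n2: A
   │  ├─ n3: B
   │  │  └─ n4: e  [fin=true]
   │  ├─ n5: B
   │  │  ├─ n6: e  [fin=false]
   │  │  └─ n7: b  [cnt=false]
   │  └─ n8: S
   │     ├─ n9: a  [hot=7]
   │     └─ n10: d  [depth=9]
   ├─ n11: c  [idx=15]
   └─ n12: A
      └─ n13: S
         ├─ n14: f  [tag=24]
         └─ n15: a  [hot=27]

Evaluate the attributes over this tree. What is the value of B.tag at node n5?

1. n1.acc = 16  [16]
2. n1.pre = 24  [24]
3. n2.cnt = -5  [C.acc + C.pre - 45]
4. n2.depth = 27  [C.pre + 3]
5. n3.cnt = "nq"  ["nq"]
6. n3.lim = 20  [A.depth * 2 - 34]
7. n4.fin = true  [terminal]
8. n3.lab = 19  [B.lim - 1]
9. n3.tag = 24  [B.lim * 3 - 36]
10. n5.cnt = "ku"  ["ku"]
11. n5.lim = -4  [B₀.lab * -1 + 15]
12. n6.fin = false  [terminal]
13. n7.cnt = false  [terminal]
14. n5.lab = 27  [B.lim + 31]
15. n5.tag = -9  [B.lim - 5]
16. n9.hot = 7  [terminal]
17. n10.depth = 9  [terminal]
18. n8.hot = false  [d.depth > 9]
19. n8.wid = false  [false]
20. n2.val = false  [B₁.lab > 27]
21. n11.idx = 15  [terminal]
22. n12.cnt = -1  [C.pre - 25]
23. n12.depth = -3  [C.pre - 27]
24. n14.tag = 24  [terminal]
25. n15.hot = 27  [terminal]
26. n13.hot = false  [f.tag == a.hot]
27. n13.wid = false  [a.hot > 27]
28. n12.val = true  [A.cnt > -2]
29. n1.live = false  [A₀.val == true]
30. n1.env = true  [c.idx > 14]
31. n0.hot = false  [C.env == false]
32. n0.wid = true  [C.live or C.env]

-9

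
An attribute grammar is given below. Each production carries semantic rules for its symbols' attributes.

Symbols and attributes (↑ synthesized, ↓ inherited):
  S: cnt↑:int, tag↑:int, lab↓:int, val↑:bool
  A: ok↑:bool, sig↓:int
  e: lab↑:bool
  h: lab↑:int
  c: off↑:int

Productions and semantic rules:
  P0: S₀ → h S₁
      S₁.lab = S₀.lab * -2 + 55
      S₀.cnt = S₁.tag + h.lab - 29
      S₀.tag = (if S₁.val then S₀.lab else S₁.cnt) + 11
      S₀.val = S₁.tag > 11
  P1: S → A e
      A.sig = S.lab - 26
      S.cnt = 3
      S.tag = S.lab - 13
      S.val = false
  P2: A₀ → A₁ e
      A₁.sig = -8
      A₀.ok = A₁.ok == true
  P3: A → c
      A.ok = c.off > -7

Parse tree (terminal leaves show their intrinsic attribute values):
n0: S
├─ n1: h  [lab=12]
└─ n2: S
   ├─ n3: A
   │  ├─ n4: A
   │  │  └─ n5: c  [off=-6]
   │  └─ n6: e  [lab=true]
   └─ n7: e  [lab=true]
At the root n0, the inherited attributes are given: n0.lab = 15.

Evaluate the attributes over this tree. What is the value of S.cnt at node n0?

1. n0.lab = 15  [given at root]
2. n1.lab = 12  [terminal]
3. n2.lab = 25  [S₀.lab * -2 + 55]
4. n3.sig = -1  [S.lab - 26]
5. n4.sig = -8  [-8]
6. n5.off = -6  [terminal]
7. n4.ok = true  [c.off > -7]
8. n6.lab = true  [terminal]
9. n3.ok = true  [A₁.ok == true]
10. n7.lab = true  [terminal]
11. n2.cnt = 3  [3]
12. n2.tag = 12  [S.lab - 13]
13. n2.val = false  [false]
14. n0.cnt = -5  [S₁.tag + h.lab - 29]
15. n0.tag = 14  [(if S₁.val then S₀.lab else S₁.cnt) + 11]
16. n0.val = true  [S₁.tag > 11]

-5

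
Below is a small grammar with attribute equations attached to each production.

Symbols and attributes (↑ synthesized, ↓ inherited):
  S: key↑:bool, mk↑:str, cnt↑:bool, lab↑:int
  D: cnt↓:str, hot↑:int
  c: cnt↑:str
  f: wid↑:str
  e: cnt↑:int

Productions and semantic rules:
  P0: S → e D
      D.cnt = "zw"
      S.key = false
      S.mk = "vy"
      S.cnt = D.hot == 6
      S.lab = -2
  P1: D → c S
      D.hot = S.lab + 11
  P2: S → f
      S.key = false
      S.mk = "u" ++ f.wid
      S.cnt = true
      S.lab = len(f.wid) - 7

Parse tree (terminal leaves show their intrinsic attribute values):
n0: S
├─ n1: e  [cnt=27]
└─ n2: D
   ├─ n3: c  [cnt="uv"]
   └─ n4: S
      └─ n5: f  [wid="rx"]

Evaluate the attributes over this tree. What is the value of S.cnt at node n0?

1. n1.cnt = 27  [terminal]
2. n2.cnt = "zw"  ["zw"]
3. n3.cnt = "uv"  [terminal]
4. n5.wid = "rx"  [terminal]
5. n4.key = false  [false]
6. n4.mk = "urx"  ["u" ++ f.wid]
7. n4.cnt = true  [true]
8. n4.lab = -5  [len(f.wid) - 7]
9. n2.hot = 6  [S.lab + 11]
10. n0.key = false  [false]
11. n0.mk = "vy"  ["vy"]
12. n0.cnt = true  [D.hot == 6]
13. n0.lab = -2  [-2]

true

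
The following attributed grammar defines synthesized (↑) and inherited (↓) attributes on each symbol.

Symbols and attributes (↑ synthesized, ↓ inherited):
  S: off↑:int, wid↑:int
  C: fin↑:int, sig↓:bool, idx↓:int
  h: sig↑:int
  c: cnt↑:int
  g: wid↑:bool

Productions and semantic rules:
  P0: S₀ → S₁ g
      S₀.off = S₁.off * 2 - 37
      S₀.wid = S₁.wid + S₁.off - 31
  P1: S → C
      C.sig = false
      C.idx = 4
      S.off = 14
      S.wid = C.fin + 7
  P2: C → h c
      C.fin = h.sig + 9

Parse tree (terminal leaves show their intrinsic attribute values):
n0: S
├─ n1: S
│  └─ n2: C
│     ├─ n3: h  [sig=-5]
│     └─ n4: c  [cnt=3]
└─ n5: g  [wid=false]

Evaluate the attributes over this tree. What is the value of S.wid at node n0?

-6

1. n2.sig = false  [false]
2. n2.idx = 4  [4]
3. n3.sig = -5  [terminal]
4. n4.cnt = 3  [terminal]
5. n2.fin = 4  [h.sig + 9]
6. n1.off = 14  [14]
7. n1.wid = 11  [C.fin + 7]
8. n5.wid = false  [terminal]
9. n0.off = -9  [S₁.off * 2 - 37]
10. n0.wid = -6  [S₁.wid + S₁.off - 31]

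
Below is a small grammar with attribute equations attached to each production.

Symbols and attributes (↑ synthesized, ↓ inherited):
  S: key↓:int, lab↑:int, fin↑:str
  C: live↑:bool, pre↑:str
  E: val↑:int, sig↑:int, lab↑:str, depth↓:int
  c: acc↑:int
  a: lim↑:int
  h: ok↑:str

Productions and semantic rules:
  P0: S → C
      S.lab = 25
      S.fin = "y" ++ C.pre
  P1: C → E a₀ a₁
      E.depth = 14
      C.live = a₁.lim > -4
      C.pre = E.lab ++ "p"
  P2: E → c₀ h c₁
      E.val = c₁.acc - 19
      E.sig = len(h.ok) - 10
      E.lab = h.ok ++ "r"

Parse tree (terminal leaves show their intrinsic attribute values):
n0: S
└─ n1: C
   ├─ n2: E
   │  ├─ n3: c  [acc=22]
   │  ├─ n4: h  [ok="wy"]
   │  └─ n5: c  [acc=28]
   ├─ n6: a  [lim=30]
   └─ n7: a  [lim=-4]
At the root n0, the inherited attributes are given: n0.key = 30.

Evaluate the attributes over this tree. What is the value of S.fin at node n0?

"ywyrp"

1. n0.key = 30  [given at root]
2. n2.depth = 14  [14]
3. n3.acc = 22  [terminal]
4. n4.ok = "wy"  [terminal]
5. n5.acc = 28  [terminal]
6. n2.val = 9  [c₁.acc - 19]
7. n2.sig = -8  [len(h.ok) - 10]
8. n2.lab = "wyr"  [h.ok ++ "r"]
9. n6.lim = 30  [terminal]
10. n7.lim = -4  [terminal]
11. n1.live = false  [a₁.lim > -4]
12. n1.pre = "wyrp"  [E.lab ++ "p"]
13. n0.lab = 25  [25]
14. n0.fin = "ywyrp"  ["y" ++ C.pre]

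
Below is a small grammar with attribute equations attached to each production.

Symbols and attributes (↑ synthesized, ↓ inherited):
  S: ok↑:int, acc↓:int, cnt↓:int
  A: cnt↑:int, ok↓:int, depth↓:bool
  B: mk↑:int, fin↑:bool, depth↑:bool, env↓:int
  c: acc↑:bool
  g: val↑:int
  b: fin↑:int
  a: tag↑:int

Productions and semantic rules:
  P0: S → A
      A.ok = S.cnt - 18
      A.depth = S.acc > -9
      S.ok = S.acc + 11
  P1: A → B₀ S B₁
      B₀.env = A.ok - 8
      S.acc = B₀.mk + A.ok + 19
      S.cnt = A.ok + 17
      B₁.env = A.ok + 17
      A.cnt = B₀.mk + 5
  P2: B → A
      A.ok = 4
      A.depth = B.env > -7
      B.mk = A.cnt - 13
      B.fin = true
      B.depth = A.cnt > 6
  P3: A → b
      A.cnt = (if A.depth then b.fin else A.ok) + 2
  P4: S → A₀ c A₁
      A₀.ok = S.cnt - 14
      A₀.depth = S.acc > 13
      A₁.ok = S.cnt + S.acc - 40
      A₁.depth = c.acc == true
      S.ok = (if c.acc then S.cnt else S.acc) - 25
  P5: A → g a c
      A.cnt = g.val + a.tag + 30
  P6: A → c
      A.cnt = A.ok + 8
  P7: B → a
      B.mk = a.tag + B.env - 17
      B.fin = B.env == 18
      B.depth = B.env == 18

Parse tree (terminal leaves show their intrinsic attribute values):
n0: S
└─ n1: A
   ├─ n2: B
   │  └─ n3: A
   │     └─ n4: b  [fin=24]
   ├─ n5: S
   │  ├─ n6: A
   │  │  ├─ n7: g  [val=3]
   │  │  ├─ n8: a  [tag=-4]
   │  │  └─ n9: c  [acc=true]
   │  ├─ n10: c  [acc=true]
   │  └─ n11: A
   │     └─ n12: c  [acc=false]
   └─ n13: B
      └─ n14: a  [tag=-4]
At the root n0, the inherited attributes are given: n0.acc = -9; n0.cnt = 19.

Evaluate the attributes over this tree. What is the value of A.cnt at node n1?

1. n0.acc = -9  [given at root]
2. n0.cnt = 19  [given at root]
3. n1.ok = 1  [S.cnt - 18]
4. n1.depth = false  [S.acc > -9]
5. n2.env = -7  [A.ok - 8]
6. n3.ok = 4  [4]
7. n3.depth = false  [B.env > -7]
8. n4.fin = 24  [terminal]
9. n3.cnt = 6  [(if A.depth then b.fin else A.ok) + 2]
10. n2.mk = -7  [A.cnt - 13]
11. n2.fin = true  [true]
12. n2.depth = false  [A.cnt > 6]
13. n5.acc = 13  [B₀.mk + A.ok + 19]
14. n5.cnt = 18  [A.ok + 17]
15. n6.ok = 4  [S.cnt - 14]
16. n6.depth = false  [S.acc > 13]
17. n7.val = 3  [terminal]
18. n8.tag = -4  [terminal]
19. n9.acc = true  [terminal]
20. n6.cnt = 29  [g.val + a.tag + 30]
21. n10.acc = true  [terminal]
22. n11.ok = -9  [S.cnt + S.acc - 40]
23. n11.depth = true  [c.acc == true]
24. n12.acc = false  [terminal]
25. n11.cnt = -1  [A.ok + 8]
26. n5.ok = -7  [(if c.acc then S.cnt else S.acc) - 25]
27. n13.env = 18  [A.ok + 17]
28. n14.tag = -4  [terminal]
29. n13.mk = -3  [a.tag + B.env - 17]
30. n13.fin = true  [B.env == 18]
31. n13.depth = true  [B.env == 18]
32. n1.cnt = -2  [B₀.mk + 5]
33. n0.ok = 2  [S.acc + 11]

-2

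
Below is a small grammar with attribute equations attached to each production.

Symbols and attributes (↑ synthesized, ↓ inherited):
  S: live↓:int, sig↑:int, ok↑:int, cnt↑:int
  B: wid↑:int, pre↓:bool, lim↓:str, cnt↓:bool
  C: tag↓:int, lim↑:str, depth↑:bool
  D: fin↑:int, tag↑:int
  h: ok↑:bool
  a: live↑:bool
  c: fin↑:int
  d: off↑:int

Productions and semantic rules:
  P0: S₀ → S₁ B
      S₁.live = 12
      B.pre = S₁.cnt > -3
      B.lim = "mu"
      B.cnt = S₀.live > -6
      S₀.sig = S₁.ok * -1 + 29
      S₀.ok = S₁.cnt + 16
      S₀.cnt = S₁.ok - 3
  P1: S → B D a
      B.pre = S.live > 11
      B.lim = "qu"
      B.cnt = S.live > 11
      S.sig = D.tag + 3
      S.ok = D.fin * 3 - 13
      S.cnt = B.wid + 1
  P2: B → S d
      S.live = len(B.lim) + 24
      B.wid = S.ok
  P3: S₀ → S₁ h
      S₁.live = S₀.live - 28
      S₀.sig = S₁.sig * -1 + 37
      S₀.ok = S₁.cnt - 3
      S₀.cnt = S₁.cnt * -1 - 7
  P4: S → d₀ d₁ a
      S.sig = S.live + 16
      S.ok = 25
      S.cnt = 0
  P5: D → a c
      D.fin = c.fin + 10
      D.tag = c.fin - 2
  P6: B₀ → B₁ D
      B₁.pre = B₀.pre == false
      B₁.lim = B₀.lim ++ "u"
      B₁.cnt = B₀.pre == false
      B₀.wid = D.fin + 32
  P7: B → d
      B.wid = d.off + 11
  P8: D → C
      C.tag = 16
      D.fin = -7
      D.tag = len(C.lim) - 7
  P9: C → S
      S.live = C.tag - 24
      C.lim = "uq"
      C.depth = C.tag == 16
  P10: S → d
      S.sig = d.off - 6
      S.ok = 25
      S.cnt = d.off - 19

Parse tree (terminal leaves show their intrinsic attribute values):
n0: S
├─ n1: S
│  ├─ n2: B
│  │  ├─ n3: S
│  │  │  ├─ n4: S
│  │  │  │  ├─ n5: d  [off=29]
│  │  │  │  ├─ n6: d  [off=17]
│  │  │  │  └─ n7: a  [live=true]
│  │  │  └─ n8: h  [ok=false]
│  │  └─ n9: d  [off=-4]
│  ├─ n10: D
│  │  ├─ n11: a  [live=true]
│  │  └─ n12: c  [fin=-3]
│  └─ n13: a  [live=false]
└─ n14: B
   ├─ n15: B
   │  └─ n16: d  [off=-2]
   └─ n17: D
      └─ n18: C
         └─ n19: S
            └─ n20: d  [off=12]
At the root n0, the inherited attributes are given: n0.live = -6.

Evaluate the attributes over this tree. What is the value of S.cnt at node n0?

1. n0.live = -6  [given at root]
2. n1.live = 12  [12]
3. n2.pre = true  [S.live > 11]
4. n2.lim = "qu"  ["qu"]
5. n2.cnt = true  [S.live > 11]
6. n3.live = 26  [len(B.lim) + 24]
7. n4.live = -2  [S₀.live - 28]
8. n5.off = 29  [terminal]
9. n6.off = 17  [terminal]
10. n7.live = true  [terminal]
11. n4.sig = 14  [S.live + 16]
12. n4.ok = 25  [25]
13. n4.cnt = 0  [0]
14. n8.ok = false  [terminal]
15. n3.sig = 23  [S₁.sig * -1 + 37]
16. n3.ok = -3  [S₁.cnt - 3]
17. n3.cnt = -7  [S₁.cnt * -1 - 7]
18. n9.off = -4  [terminal]
19. n2.wid = -3  [S.ok]
20. n11.live = true  [terminal]
21. n12.fin = -3  [terminal]
22. n10.fin = 7  [c.fin + 10]
23. n10.tag = -5  [c.fin - 2]
24. n13.live = false  [terminal]
25. n1.sig = -2  [D.tag + 3]
26. n1.ok = 8  [D.fin * 3 - 13]
27. n1.cnt = -2  [B.wid + 1]
28. n14.pre = true  [S₁.cnt > -3]
29. n14.lim = "mu"  ["mu"]
30. n14.cnt = false  [S₀.live > -6]
31. n15.pre = false  [B₀.pre == false]
32. n15.lim = "muu"  [B₀.lim ++ "u"]
33. n15.cnt = false  [B₀.pre == false]
34. n16.off = -2  [terminal]
35. n15.wid = 9  [d.off + 11]
36. n18.tag = 16  [16]
37. n19.live = -8  [C.tag - 24]
38. n20.off = 12  [terminal]
39. n19.sig = 6  [d.off - 6]
40. n19.ok = 25  [25]
41. n19.cnt = -7  [d.off - 19]
42. n18.lim = "uq"  ["uq"]
43. n18.depth = true  [C.tag == 16]
44. n17.fin = -7  [-7]
45. n17.tag = -5  [len(C.lim) - 7]
46. n14.wid = 25  [D.fin + 32]
47. n0.sig = 21  [S₁.ok * -1 + 29]
48. n0.ok = 14  [S₁.cnt + 16]
49. n0.cnt = 5  [S₁.ok - 3]

5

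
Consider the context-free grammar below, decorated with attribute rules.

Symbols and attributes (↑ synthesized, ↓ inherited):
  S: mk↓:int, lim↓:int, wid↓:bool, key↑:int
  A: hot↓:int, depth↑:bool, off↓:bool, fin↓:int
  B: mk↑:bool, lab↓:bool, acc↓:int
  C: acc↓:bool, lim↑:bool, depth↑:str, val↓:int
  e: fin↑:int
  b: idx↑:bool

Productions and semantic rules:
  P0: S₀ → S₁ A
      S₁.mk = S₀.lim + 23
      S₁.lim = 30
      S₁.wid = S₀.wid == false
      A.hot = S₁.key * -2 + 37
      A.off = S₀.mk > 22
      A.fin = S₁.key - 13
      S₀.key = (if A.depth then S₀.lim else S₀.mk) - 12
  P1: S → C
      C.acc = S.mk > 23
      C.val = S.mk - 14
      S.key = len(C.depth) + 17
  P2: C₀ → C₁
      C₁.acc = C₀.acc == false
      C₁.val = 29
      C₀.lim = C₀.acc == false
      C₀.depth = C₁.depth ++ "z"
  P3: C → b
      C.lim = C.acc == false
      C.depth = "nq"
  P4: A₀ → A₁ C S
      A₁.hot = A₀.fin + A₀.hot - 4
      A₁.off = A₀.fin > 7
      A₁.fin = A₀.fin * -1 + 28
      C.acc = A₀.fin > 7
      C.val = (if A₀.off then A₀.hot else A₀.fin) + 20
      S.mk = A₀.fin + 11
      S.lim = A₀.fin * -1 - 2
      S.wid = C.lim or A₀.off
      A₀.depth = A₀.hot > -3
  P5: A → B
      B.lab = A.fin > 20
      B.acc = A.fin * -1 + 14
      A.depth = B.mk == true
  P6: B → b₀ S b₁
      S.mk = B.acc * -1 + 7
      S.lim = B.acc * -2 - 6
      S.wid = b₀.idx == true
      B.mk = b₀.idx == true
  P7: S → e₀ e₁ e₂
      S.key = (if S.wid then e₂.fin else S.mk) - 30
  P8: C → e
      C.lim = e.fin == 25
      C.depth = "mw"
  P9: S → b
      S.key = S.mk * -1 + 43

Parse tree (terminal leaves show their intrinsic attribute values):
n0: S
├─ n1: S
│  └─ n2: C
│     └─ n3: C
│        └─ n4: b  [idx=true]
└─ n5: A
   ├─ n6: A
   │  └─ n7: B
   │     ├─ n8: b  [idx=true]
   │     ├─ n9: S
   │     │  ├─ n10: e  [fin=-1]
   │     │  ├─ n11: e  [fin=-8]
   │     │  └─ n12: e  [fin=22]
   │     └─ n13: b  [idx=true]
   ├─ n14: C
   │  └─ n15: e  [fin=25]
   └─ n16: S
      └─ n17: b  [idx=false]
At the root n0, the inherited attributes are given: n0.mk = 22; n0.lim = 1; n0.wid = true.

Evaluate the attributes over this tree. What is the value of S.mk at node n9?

1. n0.mk = 22  [given at root]
2. n0.lim = 1  [given at root]
3. n0.wid = true  [given at root]
4. n1.mk = 24  [S₀.lim + 23]
5. n1.lim = 30  [30]
6. n1.wid = false  [S₀.wid == false]
7. n2.acc = true  [S.mk > 23]
8. n2.val = 10  [S.mk - 14]
9. n3.acc = false  [C₀.acc == false]
10. n3.val = 29  [29]
11. n4.idx = true  [terminal]
12. n3.lim = true  [C.acc == false]
13. n3.depth = "nq"  ["nq"]
14. n2.lim = false  [C₀.acc == false]
15. n2.depth = "nqz"  [C₁.depth ++ "z"]
16. n1.key = 20  [len(C.depth) + 17]
17. n5.hot = -3  [S₁.key * -2 + 37]
18. n5.off = false  [S₀.mk > 22]
19. n5.fin = 7  [S₁.key - 13]
20. n6.hot = 0  [A₀.fin + A₀.hot - 4]
21. n6.off = false  [A₀.fin > 7]
22. n6.fin = 21  [A₀.fin * -1 + 28]
23. n7.lab = true  [A.fin > 20]
24. n7.acc = -7  [A.fin * -1 + 14]
25. n8.idx = true  [terminal]
26. n9.mk = 14  [B.acc * -1 + 7]
27. n9.lim = 8  [B.acc * -2 - 6]
28. n9.wid = true  [b₀.idx == true]
29. n10.fin = -1  [terminal]
30. n11.fin = -8  [terminal]
31. n12.fin = 22  [terminal]
32. n9.key = -8  [(if S.wid then e₂.fin else S.mk) - 30]
33. n13.idx = true  [terminal]
34. n7.mk = true  [b₀.idx == true]
35. n6.depth = true  [B.mk == true]
36. n14.acc = false  [A₀.fin > 7]
37. n14.val = 27  [(if A₀.off then A₀.hot else A₀.fin) + 20]
38. n15.fin = 25  [terminal]
39. n14.lim = true  [e.fin == 25]
40. n14.depth = "mw"  ["mw"]
41. n16.mk = 18  [A₀.fin + 11]
42. n16.lim = -9  [A₀.fin * -1 - 2]
43. n16.wid = true  [C.lim or A₀.off]
44. n17.idx = false  [terminal]
45. n16.key = 25  [S.mk * -1 + 43]
46. n5.depth = false  [A₀.hot > -3]
47. n0.key = 10  [(if A.depth then S₀.lim else S₀.mk) - 12]

14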